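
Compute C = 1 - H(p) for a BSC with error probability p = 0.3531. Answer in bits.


H(p) = -p*log2(p) - (1-p)*log2(1-p) = -0.3531*log2(0.3531) - 0.6469*log2(0.6469) = 0.530304 + 0.406503 = 0.9368. C = 1 - H(p) = 1 - 0.9368 = 0.0632

0.0632 bits


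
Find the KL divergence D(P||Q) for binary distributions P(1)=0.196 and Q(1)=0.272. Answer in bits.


KL = p*log2(p/q) + (1-p)*log2((1-p)/(1-q)) = 0.196*log2(0.196/0.272) + 0.804*log2(0.804/0.728) = 0.0225

0.0225 bits


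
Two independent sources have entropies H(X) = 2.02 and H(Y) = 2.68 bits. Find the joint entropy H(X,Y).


For independent variables, H(X,Y) = H(X) + H(Y) = 2.02 + 2.68 = 4.7

4.7 bits


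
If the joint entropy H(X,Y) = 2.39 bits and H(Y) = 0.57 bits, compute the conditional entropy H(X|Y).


H(X|Y) = H(X,Y) - H(Y) = 2.39 - 0.57 = 1.82

1.82 bits


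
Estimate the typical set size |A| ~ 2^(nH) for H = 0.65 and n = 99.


log2|A_typical| = nH = 99 * 0.65 = 64.35, so |A_typical| ~ 2^64.35 = 2.351e+19

2.351e+19


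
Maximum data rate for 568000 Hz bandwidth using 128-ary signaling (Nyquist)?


Rate = 2 * B * log2(M) = 2 * 568000 * 7.0 = 7952000.0

7952000.0 bps


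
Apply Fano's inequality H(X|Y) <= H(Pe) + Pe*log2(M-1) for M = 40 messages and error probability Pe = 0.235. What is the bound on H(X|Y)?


H(Pe) = -Pe*log2(Pe) - (1-Pe)*log2(1-Pe) = -0.235*log2(0.235) - 0.765*log2(0.765) = 0.490978 + 0.295648 = 0.7866. Pe*log2(M-1) = 0.235*log2(39) = 1.242070. Bound = H(Pe) + Pe*log2(M-1) = 0.490978 + 0.295648 + 1.242070 = 2.0287

2.0287 bits


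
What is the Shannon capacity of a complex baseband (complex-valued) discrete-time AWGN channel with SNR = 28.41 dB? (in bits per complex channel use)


SNR_linear = 10^(28.41/10) = 693.4258; C = log2(1 + SNR_linear) = log2(1 + 693.4258) = 9.4397

9.4397 bits/channel use


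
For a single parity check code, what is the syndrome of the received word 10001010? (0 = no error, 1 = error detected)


Syndrome = XOR of all bits = 1 XOR 0 XOR 0 XOR 0 XOR 1 XOR 0 XOR 1 XOR 0 = 1

1


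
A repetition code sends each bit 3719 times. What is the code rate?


Rate = k/n = 1/3719

1/3719


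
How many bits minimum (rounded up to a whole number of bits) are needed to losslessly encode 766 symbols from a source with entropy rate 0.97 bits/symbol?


Minimum bits >= n * H = 766 * 0.97 = 743.02, rounded up to a whole number of bits = 744

744 bits


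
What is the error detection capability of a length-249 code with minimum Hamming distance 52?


Detection capability = d_min - 1 = 52 - 1 = 51

51 errors


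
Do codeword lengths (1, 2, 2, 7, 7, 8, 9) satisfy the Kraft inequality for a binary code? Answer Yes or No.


Kraft sum = sum(2^(-l_i)) = 1.0215, need <= 1. Result: violated (a binary prefix-free code with these lengths cannot exist)

No


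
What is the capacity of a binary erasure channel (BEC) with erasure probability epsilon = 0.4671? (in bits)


C = 1 - epsilon = 1 - 0.4671 = 0.5329

0.5329 bits


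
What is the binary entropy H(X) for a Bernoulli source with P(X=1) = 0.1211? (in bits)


H = -p*log2(p) - (1-p)*log2(1-p). -0.1211*log2(0.1211) = 0.368838; -0.8789*log2(0.8789) = 0.163677. H = 0.368838 + 0.163677 = 0.5325

0.5325 bits


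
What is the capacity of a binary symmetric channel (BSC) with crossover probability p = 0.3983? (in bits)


H(p) = -p*log2(p) - (1-p)*log2(1-p) = -0.3983*log2(0.3983) - 0.6017*log2(0.6017) = 0.528971 + 0.440976 = 0.9699. C = 1 - H(p) = 1 - 0.9699 = 0.0301

0.0301 bits


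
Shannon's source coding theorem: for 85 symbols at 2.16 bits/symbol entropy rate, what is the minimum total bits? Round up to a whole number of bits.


Minimum bits >= n * H = 85 * 2.16 = 183.6, rounded up to a whole number of bits = 184

184 bits


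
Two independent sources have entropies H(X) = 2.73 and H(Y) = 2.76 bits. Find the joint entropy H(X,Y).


For independent variables, H(X,Y) = H(X) + H(Y) = 2.73 + 2.76 = 5.49

5.49 bits


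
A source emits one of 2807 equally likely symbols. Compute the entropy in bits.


H = log2(n) = log2(2807) = 11.4548

11.4548 bits


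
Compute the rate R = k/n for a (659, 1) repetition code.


Rate = k/n = 1/659

1/659


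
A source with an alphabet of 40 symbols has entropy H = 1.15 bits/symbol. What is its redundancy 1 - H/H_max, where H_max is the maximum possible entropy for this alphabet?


H_max = log2(K) = log2(40) = 5.3219 bits/symbol. Redundancy = 1 - H/H_max = 1 - 1.15/5.3219 = 1 - 0.2161 = 0.7839

0.7839


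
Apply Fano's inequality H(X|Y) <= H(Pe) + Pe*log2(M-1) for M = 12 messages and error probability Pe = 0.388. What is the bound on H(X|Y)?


H(Pe) = -Pe*log2(Pe) - (1-Pe)*log2(1-Pe) = -0.388*log2(0.388) - 0.612*log2(0.612) = 0.529958 + 0.433539 = 0.9635. Pe*log2(M-1) = 0.388*log2(11) = 1.342259. Bound = H(Pe) + Pe*log2(M-1) = 0.529958 + 0.433539 + 1.342259 = 2.3058

2.3058 bits


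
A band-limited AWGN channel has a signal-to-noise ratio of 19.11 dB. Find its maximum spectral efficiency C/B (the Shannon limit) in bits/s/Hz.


SNR_linear = 10^(19.11/10) = 81.4704; C/B = log2(1 + SNR_linear) = log2(1 + 81.4704) = 6.3658

6.3658 bits/s/Hz


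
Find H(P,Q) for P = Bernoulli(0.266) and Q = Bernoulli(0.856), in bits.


H(P,Q) = -p*log2(q) - (1-p)*log2(1-q). -0.266*log2(0.856) = 0.059668; -0.734*log2(0.144) = 2.052161. H(P,Q) = 0.059668 + 2.052161 = 2.1118

2.1118 bits


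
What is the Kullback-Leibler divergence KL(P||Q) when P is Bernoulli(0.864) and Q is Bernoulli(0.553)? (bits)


KL = p*log2(p/q) + (1-p)*log2((1-p)/(1-q)) = 0.864*log2(0.864/0.553) + 0.136*log2(0.136/0.447) = 0.3227

0.3227 bits


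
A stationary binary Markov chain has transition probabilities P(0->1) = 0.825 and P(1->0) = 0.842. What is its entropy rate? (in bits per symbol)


Stationary distribution: pi_0 = p10/(p01+p10) = 0.5051, pi_1 = 0.4949. Entropy rate H' = pi_0*H(p01) + pi_1*H(p10) = 0.5051*0.669 + 0.4949*0.6295 = 0.6495

0.6495 bits/symbol


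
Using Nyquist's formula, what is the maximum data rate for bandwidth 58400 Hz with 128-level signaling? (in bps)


Rate = 2 * B * log2(M) = 2 * 58400 * 7.0 = 817600.0

817600.0 bps


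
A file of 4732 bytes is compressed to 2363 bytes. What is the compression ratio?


Ratio = original / compressed = 4732 / 2363 = 2.0025

2.0025


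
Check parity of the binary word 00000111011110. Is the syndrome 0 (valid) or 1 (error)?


Syndrome = XOR of all bits = 0 XOR 0 XOR 0 XOR 0 XOR 0 XOR 1 XOR 1 XOR 1 XOR 0 XOR 1 XOR 1 XOR 1 XOR 1 XOR 0 = 1

1


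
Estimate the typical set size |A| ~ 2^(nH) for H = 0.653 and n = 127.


log2|A_typical| = nH = 127 * 0.653 = 82.931, so |A_typical| ~ 2^82.931 = 9.220e+24

9.220e+24


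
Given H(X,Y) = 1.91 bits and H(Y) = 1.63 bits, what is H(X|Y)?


H(X|Y) = H(X,Y) - H(Y) = 1.91 - 1.63 = 0.28

0.28 bits


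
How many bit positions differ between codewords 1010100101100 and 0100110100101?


Count differing positions: ^ ^ ^ . . ^ . . . ^ . . ^ = 6 differences

6


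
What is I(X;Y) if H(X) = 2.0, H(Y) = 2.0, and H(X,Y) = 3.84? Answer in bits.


I(X;Y) = H(X) + H(Y) - H(X,Y) = 2.0 + 2.0 - 3.84 = 0.16

0.16 bits


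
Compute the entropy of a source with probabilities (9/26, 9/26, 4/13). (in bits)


H = -sum(p_i * log2(p_i)). Terms: -(9/26)*log2(9/26) = 0.529794; -(9/26)*log2(9/26) = 0.529794; -(4/13)*log2(4/13) = 0.523212. H = 0.529794 + 0.529794 + 0.523212 = 1.5828

1.5828 bits


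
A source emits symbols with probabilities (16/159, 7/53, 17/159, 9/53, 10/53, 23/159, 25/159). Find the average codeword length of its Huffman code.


Huffman construction (repeatedly merge the two least-probable nodes; each merge adds 1 bit to every symbol beneath it): 16/159 + 17/159 = 11/53; 7/53 + 23/159 = 44/159; 25/159 + 9/53 = 52/159; 10/53 + 11/53 = 21/53; 44/159 + 52/159 = 32/53; 21/53 + 32/53 = 1. Resulting codeword lengths (in the order the probabilities were given): (3, 3, 3, 3, 2, 3, 3). L_avg = sum(p_i * l_i) = 16/159*3 + 7/53*3 + 17/159*3 + 9/53*3 + 10/53*2 + 23/159*3 + 25/159*3 = 149/53 = 2.8113

2.8113 bits


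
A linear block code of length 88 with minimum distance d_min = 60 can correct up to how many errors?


Correction capability = floor((d-1)/2) = floor((60-1)/2) = 29

29 errors


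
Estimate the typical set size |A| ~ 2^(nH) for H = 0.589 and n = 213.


log2|A_typical| = nH = 213 * 0.589 = 125.457, so |A_typical| ~ 2^125.457 = 5.839e+37

5.839e+37


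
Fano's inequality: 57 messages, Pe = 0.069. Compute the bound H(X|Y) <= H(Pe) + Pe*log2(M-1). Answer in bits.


H(Pe) = -Pe*log2(Pe) - (1-Pe)*log2(1-Pe) = -0.069*log2(0.069) - 0.931*log2(0.931) = 0.266151 + 0.096030 = 0.3622. Pe*log2(M-1) = 0.069*log2(56) = 0.400707. Bound = H(Pe) + Pe*log2(M-1) = 0.266151 + 0.096030 + 0.400707 = 0.7629

0.7629 bits


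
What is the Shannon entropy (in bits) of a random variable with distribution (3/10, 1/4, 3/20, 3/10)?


H = -sum(p_i * log2(p_i)). Terms: -(3/10)*log2(3/10) = 0.521090; -(1/4)*log2(1/4) = 0.500000; -(3/20)*log2(3/20) = 0.410545; -(3/10)*log2(3/10) = 0.521090. H = 0.521090 + 0.500000 + 0.410545 + 0.521090 = 1.9527

1.9527 bits


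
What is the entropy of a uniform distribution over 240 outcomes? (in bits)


H = log2(n) = log2(240) = 7.9069

7.9069 bits


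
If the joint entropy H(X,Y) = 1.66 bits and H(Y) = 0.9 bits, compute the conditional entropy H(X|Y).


H(X|Y) = H(X,Y) - H(Y) = 1.66 - 0.9 = 0.76

0.76 bits


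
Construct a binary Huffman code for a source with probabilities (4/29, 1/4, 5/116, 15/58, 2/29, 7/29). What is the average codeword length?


Huffman construction (repeatedly merge the two least-probable nodes; each merge adds 1 bit to every symbol beneath it): 5/116 + 2/29 = 13/116; 13/116 + 4/29 = 1/4; 7/29 + 1/4 = 57/116; 1/4 + 15/58 = 59/116; 57/116 + 59/116 = 1. Resulting codeword lengths (in the order the probabilities were given): (3, 2, 4, 2, 4, 2). L_avg = sum(p_i * l_i) = 4/29*3 + 1/4*2 + 5/116*4 + 15/58*2 + 2/29*4 + 7/29*2 = 137/58 = 2.3621

2.3621 bits


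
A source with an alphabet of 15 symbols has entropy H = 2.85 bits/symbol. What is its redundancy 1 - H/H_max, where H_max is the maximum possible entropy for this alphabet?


H_max = log2(K) = log2(15) = 3.9069 bits/symbol. Redundancy = 1 - H/H_max = 1 - 2.85/3.9069 = 1 - 0.7295 = 0.2705

0.2705


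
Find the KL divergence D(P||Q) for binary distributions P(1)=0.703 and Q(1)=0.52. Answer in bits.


KL = p*log2(p/q) + (1-p)*log2((1-p)/(1-q)) = 0.703*log2(0.703/0.52) + 0.297*log2(0.297/0.48) = 0.1001

0.1001 bits


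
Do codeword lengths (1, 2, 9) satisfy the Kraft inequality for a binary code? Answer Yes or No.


Kraft sum = sum(2^(-l_i)) = 0.752, need <= 1. Result: satisfied (a binary prefix-free code with these lengths exists)

Yes


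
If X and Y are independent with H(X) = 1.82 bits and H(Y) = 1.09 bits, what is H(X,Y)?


For independent variables, H(X,Y) = H(X) + H(Y) = 1.82 + 1.09 = 2.91

2.91 bits


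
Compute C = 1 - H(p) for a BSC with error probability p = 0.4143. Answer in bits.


H(p) = -p*log2(p) - (1-p)*log2(1-p) = -0.4143*log2(0.4143) - 0.5857*log2(0.5857) = 0.526680 + 0.452023 = 0.9787. C = 1 - H(p) = 1 - 0.9787 = 0.0213

0.0213 bits


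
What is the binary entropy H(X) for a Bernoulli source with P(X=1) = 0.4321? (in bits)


H = -p*log2(p) - (1-p)*log2(1-p). -0.4321*log2(0.4321) = 0.523084; -0.5679*log2(0.5679) = 0.463572. H = 0.523084 + 0.463572 = 0.9867

0.9867 bits


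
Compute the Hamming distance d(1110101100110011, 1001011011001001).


Count differing positions: . ^ ^ ^ ^ ^ . ^ ^ ^ ^ ^ ^ . ^ . = 12 differences

12


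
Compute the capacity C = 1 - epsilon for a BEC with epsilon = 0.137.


C = 1 - epsilon = 1 - 0.137 = 0.863

0.863 bits


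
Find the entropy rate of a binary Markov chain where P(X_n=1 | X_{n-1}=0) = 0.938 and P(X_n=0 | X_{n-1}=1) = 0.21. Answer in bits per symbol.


Stationary distribution: pi_0 = p10/(p01+p10) = 0.1829, pi_1 = 0.8171. Entropy rate H' = pi_0*H(p01) + pi_1*H(p10) = 0.1829*0.3353 + 0.8171*0.7415 = 0.6672

0.6672 bits/symbol


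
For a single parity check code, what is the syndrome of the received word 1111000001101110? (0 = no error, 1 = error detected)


Syndrome = XOR of all bits = 1 XOR 1 XOR 1 XOR 1 XOR 0 XOR 0 XOR 0 XOR 0 XOR 0 XOR 1 XOR 1 XOR 0 XOR 1 XOR 1 XOR 1 XOR 0 = 1

1


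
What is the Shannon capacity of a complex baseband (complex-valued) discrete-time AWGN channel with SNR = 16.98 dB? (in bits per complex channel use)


SNR_linear = 10^(16.98/10) = 49.8884; C = log2(1 + SNR_linear) = log2(1 + 49.8884) = 5.6693

5.6693 bits/channel use


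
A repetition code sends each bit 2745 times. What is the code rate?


Rate = k/n = 1/2745

1/2745


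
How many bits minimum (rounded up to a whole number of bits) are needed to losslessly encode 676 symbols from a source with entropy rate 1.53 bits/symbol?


Minimum bits >= n * H = 676 * 1.53 = 1034.28, rounded up to a whole number of bits = 1035

1035 bits


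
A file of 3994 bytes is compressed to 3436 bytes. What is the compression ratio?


Ratio = original / compressed = 3994 / 3436 = 1.1624

1.1624


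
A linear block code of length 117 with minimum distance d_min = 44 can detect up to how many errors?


Detection capability = d_min - 1 = 44 - 1 = 43

43 errors


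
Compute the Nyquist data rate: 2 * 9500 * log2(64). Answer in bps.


Rate = 2 * B * log2(M) = 2 * 9500 * 6.0 = 114000.0

114000.0 bps


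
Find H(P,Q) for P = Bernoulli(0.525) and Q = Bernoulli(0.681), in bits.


H(P,Q) = -p*log2(q) - (1-p)*log2(1-q). -0.525*log2(0.681) = 0.290993; -0.475*log2(0.319) = 0.782977. H(P,Q) = 0.290993 + 0.782977 = 1.074

1.074 bits


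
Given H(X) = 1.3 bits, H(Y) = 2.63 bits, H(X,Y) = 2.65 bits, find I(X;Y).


I(X;Y) = H(X) + H(Y) - H(X,Y) = 1.3 + 2.63 - 2.65 = 1.28

1.28 bits


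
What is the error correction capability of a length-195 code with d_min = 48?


Correction capability = floor((d-1)/2) = floor((48-1)/2) = 23

23 errors


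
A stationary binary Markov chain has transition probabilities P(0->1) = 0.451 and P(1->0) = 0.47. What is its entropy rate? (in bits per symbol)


Stationary distribution: pi_0 = p10/(p01+p10) = 0.5103, pi_1 = 0.4897. Entropy rate H' = pi_0*H(p01) + pi_1*H(p10) = 0.5103*0.9931 + 0.4897*0.9974 = 0.9952

0.9952 bits/symbol


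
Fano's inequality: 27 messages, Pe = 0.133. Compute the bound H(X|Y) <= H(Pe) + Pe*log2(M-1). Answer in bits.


H(Pe) = -Pe*log2(Pe) - (1-Pe)*log2(1-Pe) = -0.133*log2(0.133) - 0.867*log2(0.867) = 0.387097 + 0.178512 = 0.5656. Pe*log2(M-1) = 0.133*log2(26) = 0.625158. Bound = H(Pe) + Pe*log2(M-1) = 0.387097 + 0.178512 + 0.625158 = 1.1908

1.1908 bits


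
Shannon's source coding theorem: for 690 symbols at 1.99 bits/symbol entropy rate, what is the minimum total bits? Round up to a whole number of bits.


Minimum bits >= n * H = 690 * 1.99 = 1373.1, rounded up to a whole number of bits = 1374

1374 bits


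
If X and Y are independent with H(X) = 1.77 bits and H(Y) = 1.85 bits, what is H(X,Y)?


For independent variables, H(X,Y) = H(X) + H(Y) = 1.77 + 1.85 = 3.62

3.62 bits


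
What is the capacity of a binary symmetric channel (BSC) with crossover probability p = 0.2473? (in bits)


H(p) = -p*log2(p) - (1-p)*log2(1-p) = -0.2473*log2(0.2473) - 0.7527*log2(0.7527) = 0.498474 + 0.308496 = 0.807. C = 1 - H(p) = 1 - 0.807 = 0.193

0.193 bits


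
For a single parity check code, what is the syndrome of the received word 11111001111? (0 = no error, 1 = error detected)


Syndrome = XOR of all bits = 1 XOR 1 XOR 1 XOR 1 XOR 1 XOR 0 XOR 0 XOR 1 XOR 1 XOR 1 XOR 1 = 1

1


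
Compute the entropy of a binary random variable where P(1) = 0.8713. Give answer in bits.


H = -p*log2(p) - (1-p)*log2(1-p). -0.8713*log2(0.8713) = 0.173178; -0.1287*log2(0.1287) = 0.380684. H = 0.173178 + 0.380684 = 0.5539

0.5539 bits


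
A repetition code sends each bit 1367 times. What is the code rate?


Rate = k/n = 1/1367

1/1367


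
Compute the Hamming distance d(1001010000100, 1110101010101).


Count differing positions: . ^ ^ ^ ^ ^ ^ . ^ . . . ^ = 8 differences

8


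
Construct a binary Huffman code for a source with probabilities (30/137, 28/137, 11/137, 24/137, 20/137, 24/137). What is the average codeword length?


Huffman construction (repeatedly merge the two least-probable nodes; each merge adds 1 bit to every symbol beneath it): 11/137 + 20/137 = 31/137; 24/137 + 24/137 = 48/137; 28/137 + 30/137 = 58/137; 31/137 + 48/137 = 79/137; 58/137 + 79/137 = 1. Resulting codeword lengths (in the order the probabilities were given): (2, 2, 3, 3, 3, 3). L_avg = sum(p_i * l_i) = 30/137*2 + 28/137*2 + 11/137*3 + 24/137*3 + 20/137*3 + 24/137*3 = 353/137 = 2.5766

2.5766 bits


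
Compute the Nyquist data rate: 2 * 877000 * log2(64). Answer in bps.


Rate = 2 * B * log2(M) = 2 * 877000 * 6.0 = 10524000.0

10524000.0 bps


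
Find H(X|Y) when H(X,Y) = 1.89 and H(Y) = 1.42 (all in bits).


H(X|Y) = H(X,Y) - H(Y) = 1.89 - 1.42 = 0.47

0.47 bits


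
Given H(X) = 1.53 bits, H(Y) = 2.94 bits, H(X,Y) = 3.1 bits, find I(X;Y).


I(X;Y) = H(X) + H(Y) - H(X,Y) = 1.53 + 2.94 - 3.1 = 1.37

1.37 bits


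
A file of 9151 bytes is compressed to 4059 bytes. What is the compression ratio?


Ratio = original / compressed = 9151 / 4059 = 2.2545

2.2545


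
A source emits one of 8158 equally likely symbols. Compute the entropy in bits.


H = log2(n) = log2(8158) = 12.994

12.994 bits


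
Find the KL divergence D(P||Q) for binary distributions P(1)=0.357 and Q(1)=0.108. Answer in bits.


KL = p*log2(p/q) + (1-p)*log2((1-p)/(1-q)) = 0.357*log2(0.357/0.108) + 0.643*log2(0.643/0.892) = 0.3121

0.3121 bits


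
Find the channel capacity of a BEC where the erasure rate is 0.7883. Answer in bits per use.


C = 1 - epsilon = 1 - 0.7883 = 0.2117

0.2117 bits


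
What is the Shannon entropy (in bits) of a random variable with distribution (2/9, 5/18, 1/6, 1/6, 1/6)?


H = -sum(p_i * log2(p_i)). Terms: -(2/9)*log2(2/9) = 0.482206; -(5/18)*log2(5/18) = 0.513332; -(1/6)*log2(1/6) = 0.430827; -(1/6)*log2(1/6) = 0.430827; -(1/6)*log2(1/6) = 0.430827. H = 0.482206 + 0.513332 + 0.430827 + 0.430827 + 0.430827 = 2.288

2.288 bits


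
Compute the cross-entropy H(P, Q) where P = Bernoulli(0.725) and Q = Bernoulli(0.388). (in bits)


H(P,Q) = -p*log2(q) - (1-p)*log2(1-q). -0.725*log2(0.388) = 0.990257; -0.275*log2(0.612) = 0.194809. H(P,Q) = 0.990257 + 0.194809 = 1.1851

1.1851 bits


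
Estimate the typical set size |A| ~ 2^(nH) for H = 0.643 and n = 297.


log2|A_typical| = nH = 297 * 0.643 = 190.971, so |A_typical| ~ 2^190.971 = 3.076e+57

3.076e+57


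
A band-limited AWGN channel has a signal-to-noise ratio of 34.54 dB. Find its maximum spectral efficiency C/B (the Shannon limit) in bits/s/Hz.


SNR_linear = 10^(34.54/10) = 2844.4611; C/B = log2(1 + SNR_linear) = log2(1 + 2844.4611) = 11.4744

11.4744 bits/s/Hz


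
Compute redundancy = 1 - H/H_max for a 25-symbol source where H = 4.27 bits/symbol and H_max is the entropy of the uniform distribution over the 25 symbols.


H_max = log2(K) = log2(25) = 4.6439 bits/symbol. Redundancy = 1 - H/H_max = 1 - 4.27/4.6439 = 1 - 0.9195 = 0.0805

0.0805


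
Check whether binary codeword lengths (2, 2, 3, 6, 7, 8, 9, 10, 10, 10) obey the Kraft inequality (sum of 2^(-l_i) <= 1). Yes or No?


Kraft sum = sum(2^(-l_i)) = 0.6572, need <= 1. Result: satisfied (a binary prefix-free code with these lengths exists)

Yes


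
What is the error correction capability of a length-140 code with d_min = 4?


Correction capability = floor((d-1)/2) = floor((4-1)/2) = 1

1 errors


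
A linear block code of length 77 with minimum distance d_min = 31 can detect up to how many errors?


Detection capability = d_min - 1 = 31 - 1 = 30

30 errors


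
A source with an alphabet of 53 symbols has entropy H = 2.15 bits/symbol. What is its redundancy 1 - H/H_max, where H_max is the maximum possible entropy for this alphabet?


H_max = log2(K) = log2(53) = 5.7279 bits/symbol. Redundancy = 1 - H/H_max = 1 - 2.15/5.7279 = 1 - 0.3754 = 0.6246

0.6246


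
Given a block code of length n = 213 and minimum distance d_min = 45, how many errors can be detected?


Detection capability = d_min - 1 = 45 - 1 = 44

44 errors


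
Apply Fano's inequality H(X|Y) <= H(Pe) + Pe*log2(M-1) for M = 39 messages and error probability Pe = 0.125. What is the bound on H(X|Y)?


H(Pe) = -Pe*log2(Pe) - (1-Pe)*log2(1-Pe) = -0.125*log2(0.125) - 0.875*log2(0.875) = 0.375000 + 0.168564 = 0.5436. Pe*log2(M-1) = 0.125*log2(38) = 0.655991. Bound = H(Pe) + Pe*log2(M-1) = 0.375000 + 0.168564 + 0.655991 = 1.1996

1.1996 bits


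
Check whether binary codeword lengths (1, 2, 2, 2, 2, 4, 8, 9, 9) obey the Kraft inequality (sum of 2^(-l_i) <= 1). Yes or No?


Kraft sum = sum(2^(-l_i)) = 1.5703, need <= 1. Result: violated (a binary prefix-free code with these lengths cannot exist)

No


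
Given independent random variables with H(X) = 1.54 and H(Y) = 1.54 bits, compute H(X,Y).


For independent variables, H(X,Y) = H(X) + H(Y) = 1.54 + 1.54 = 3.08

3.08 bits


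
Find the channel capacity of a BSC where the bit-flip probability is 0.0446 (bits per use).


H(p) = -p*log2(p) - (1-p)*log2(1-p) = -0.0446*log2(0.0446) - 0.9554*log2(0.9554) = 0.200112 + 0.062888 = 0.263. C = 1 - H(p) = 1 - 0.263 = 0.737

0.737 bits


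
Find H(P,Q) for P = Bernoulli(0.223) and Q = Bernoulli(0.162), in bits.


H(P,Q) = -p*log2(q) - (1-p)*log2(1-q). -0.223*log2(0.162) = 0.585583; -0.777*log2(0.838) = 0.198118. H(P,Q) = 0.585583 + 0.198118 = 0.7837

0.7837 bits


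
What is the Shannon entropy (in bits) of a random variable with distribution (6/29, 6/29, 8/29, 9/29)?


H = -sum(p_i * log2(p_i)). Terms: -(6/29)*log2(6/29) = 0.470280; -(6/29)*log2(6/29) = 0.470280; -(8/29)*log2(8/29) = 0.512546; -(9/29)*log2(9/29) = 0.523879. H = 0.470280 + 0.470280 + 0.512546 + 0.523879 = 1.977

1.977 bits


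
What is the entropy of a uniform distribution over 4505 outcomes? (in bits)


H = log2(n) = log2(4505) = 12.1373

12.1373 bits


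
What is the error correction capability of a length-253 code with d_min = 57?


Correction capability = floor((d-1)/2) = floor((57-1)/2) = 28

28 errors


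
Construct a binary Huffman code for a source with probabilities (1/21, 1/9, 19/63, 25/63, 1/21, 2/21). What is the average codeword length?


Huffman construction (repeatedly merge the two least-probable nodes; each merge adds 1 bit to every symbol beneath it): 1/21 + 1/21 = 2/21; 2/21 + 2/21 = 4/21; 1/9 + 4/21 = 19/63; 19/63 + 19/63 = 38/63; 25/63 + 38/63 = 1. Resulting codeword lengths (in the order the probabilities were given): (5, 3, 2, 1, 5, 4). L_avg = sum(p_i * l_i) = 1/21*5 + 1/9*3 + 19/63*2 + 25/63*1 + 1/21*5 + 2/21*4 = 46/21 = 2.1905

2.1905 bits


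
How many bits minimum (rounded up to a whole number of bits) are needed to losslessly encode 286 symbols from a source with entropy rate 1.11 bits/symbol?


Minimum bits >= n * H = 286 * 1.11 = 317.46, rounded up to a whole number of bits = 318

318 bits


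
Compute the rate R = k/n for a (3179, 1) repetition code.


Rate = k/n = 1/3179

1/3179


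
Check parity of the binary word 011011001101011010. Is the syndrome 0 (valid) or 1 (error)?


Syndrome = XOR of all bits = 0 XOR 1 XOR 1 XOR 0 XOR 1 XOR 1 XOR 0 XOR 0 XOR 1 XOR 1 XOR 0 XOR 1 XOR 0 XOR 1 XOR 1 XOR 0 XOR 1 XOR 0 = 0

0


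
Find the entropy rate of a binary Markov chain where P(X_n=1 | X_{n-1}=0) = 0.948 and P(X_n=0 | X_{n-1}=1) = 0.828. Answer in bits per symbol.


Stationary distribution: pi_0 = p10/(p01+p10) = 0.4662, pi_1 = 0.5338. Entropy rate H' = pi_0*H(p01) + pi_1*H(p10) = 0.4662*0.2948 + 0.5338*0.6623 = 0.491

0.491 bits/symbol


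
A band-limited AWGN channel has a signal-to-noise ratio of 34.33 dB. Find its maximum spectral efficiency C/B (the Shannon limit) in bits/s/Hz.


SNR_linear = 10^(34.33/10) = 2710.1916; C/B = log2(1 + SNR_linear) = log2(1 + 2710.1916) = 11.4047

11.4047 bits/s/Hz


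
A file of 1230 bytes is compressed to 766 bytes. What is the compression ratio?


Ratio = original / compressed = 1230 / 766 = 1.6057

1.6057


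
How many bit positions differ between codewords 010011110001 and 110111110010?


Count differing positions: ^ . . ^ . . . . . . ^ ^ = 4 differences

4


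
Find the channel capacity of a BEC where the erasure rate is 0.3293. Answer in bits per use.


C = 1 - epsilon = 1 - 0.3293 = 0.6707

0.6707 bits


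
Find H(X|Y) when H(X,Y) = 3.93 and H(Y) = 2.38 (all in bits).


H(X|Y) = H(X,Y) - H(Y) = 3.93 - 2.38 = 1.55

1.55 bits


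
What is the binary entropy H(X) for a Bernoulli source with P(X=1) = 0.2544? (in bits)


H = -p*log2(p) - (1-p)*log2(1-p). -0.2544*log2(0.2544) = 0.502397; -0.7456*log2(0.7456) = 0.315781. H = 0.502397 + 0.315781 = 0.8182

0.8182 bits


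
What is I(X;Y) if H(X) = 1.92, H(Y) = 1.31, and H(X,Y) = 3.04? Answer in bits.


I(X;Y) = H(X) + H(Y) - H(X,Y) = 1.92 + 1.31 - 3.04 = 0.19

0.19 bits


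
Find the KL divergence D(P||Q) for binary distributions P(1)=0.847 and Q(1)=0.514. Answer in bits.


KL = p*log2(p/q) + (1-p)*log2((1-p)/(1-q)) = 0.847*log2(0.847/0.514) + 0.153*log2(0.153/0.486) = 0.3552

0.3552 bits


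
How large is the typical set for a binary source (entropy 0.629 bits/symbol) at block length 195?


log2|A_typical| = nH = 195 * 0.629 = 122.655, so |A_typical| ~ 2^122.655 = 8.372e+36

8.372e+36


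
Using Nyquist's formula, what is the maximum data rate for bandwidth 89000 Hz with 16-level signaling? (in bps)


Rate = 2 * B * log2(M) = 2 * 89000 * 4.0 = 712000.0

712000.0 bps


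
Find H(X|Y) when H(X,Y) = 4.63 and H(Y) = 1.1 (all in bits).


H(X|Y) = H(X,Y) - H(Y) = 4.63 - 1.1 = 3.53

3.53 bits


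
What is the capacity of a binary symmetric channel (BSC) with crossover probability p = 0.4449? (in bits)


H(p) = -p*log2(p) - (1-p)*log2(1-p) = -0.4449*log2(0.4449) - 0.5551*log2(0.5551) = 0.519842 + 0.471380 = 0.9912. C = 1 - H(p) = 1 - 0.9912 = 0.0088

0.0088 bits


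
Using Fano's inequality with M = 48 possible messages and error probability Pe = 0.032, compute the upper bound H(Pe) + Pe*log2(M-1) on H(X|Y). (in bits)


H(Pe) = -Pe*log2(Pe) - (1-Pe)*log2(1-Pe) = -0.032*log2(0.032) - 0.968*log2(0.968) = 0.158905 + 0.045420 = 0.2043. Pe*log2(M-1) = 0.032*log2(47) = 0.177747. Bound = H(Pe) + Pe*log2(M-1) = 0.158905 + 0.045420 + 0.177747 = 0.3821

0.3821 bits


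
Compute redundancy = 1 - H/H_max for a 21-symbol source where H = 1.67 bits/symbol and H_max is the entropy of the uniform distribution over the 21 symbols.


H_max = log2(K) = log2(21) = 4.3923 bits/symbol. Redundancy = 1 - H/H_max = 1 - 1.67/4.3923 = 1 - 0.3802 = 0.6198

0.6198


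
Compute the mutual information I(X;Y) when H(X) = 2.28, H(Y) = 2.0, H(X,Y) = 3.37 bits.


I(X;Y) = H(X) + H(Y) - H(X,Y) = 2.28 + 2.0 - 3.37 = 0.91

0.91 bits


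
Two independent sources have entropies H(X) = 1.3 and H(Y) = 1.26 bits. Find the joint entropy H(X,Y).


For independent variables, H(X,Y) = H(X) + H(Y) = 1.3 + 1.26 = 2.56

2.56 bits


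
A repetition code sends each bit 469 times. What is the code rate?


Rate = k/n = 1/469

1/469


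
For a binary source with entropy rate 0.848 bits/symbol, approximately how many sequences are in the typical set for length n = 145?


log2|A_typical| = nH = 145 * 0.848 = 122.96, so |A_typical| ~ 2^122.96 = 1.034e+37

1.034e+37


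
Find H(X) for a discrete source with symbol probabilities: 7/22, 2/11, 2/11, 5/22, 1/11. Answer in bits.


H = -sum(p_i * log2(p_i)). Terms: -(7/22)*log2(7/22) = 0.525661; -(2/11)*log2(2/11) = 0.447169; -(2/11)*log2(2/11) = 0.447169; -(5/22)*log2(5/22) = 0.485796; -(1/11)*log2(1/11) = 0.314494. H = 0.525661 + 0.447169 + 0.447169 + 0.485796 + 0.314494 = 2.2203

2.2203 bits


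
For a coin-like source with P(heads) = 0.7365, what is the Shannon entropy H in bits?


H = -p*log2(p) - (1-p)*log2(1-p). -0.7365*log2(0.7365) = 0.324975; -0.2635*log2(0.2635) = 0.507007. H = 0.324975 + 0.507007 = 0.832

0.832 bits


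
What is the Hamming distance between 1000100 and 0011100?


Count differing positions: ^ . ^ ^ . . . = 3 differences

3


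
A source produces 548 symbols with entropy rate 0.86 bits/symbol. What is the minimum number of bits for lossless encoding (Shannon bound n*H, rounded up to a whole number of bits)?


Minimum bits >= n * H = 548 * 0.86 = 471.28, rounded up to a whole number of bits = 472

472 bits


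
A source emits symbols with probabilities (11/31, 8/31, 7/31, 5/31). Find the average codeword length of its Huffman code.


Huffman construction (repeatedly merge the two least-probable nodes; each merge adds 1 bit to every symbol beneath it): 5/31 + 7/31 = 12/31; 8/31 + 11/31 = 19/31; 12/31 + 19/31 = 1. Resulting codeword lengths (in the order the probabilities were given): (2, 2, 2, 2). L_avg = sum(p_i * l_i) = 11/31*2 + 8/31*2 + 7/31*2 + 5/31*2 = 2

2.0 bits


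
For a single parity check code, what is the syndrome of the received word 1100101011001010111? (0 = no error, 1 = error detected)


Syndrome = XOR of all bits = 1 XOR 1 XOR 0 XOR 0 XOR 1 XOR 0 XOR 1 XOR 0 XOR 1 XOR 1 XOR 0 XOR 0 XOR 1 XOR 0 XOR 1 XOR 0 XOR 1 XOR 1 XOR 1 = 1

1


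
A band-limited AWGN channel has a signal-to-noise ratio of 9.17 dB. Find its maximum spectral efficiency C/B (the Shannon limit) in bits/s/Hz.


SNR_linear = 10^(9.17/10) = 8.2604; C/B = log2(1 + SNR_linear) = log2(1 + 8.2604) = 3.2111

3.2111 bits/s/Hz


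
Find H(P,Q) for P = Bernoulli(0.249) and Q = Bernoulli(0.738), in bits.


H(P,Q) = -p*log2(q) - (1-p)*log2(1-q). -0.249*log2(0.738) = 0.109139; -0.751*log2(0.262) = 1.451203. H(P,Q) = 0.109139 + 1.451203 = 1.5603

1.5603 bits


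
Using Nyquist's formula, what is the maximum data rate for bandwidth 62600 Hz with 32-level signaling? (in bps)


Rate = 2 * B * log2(M) = 2 * 62600 * 5.0 = 626000.0

626000.0 bps


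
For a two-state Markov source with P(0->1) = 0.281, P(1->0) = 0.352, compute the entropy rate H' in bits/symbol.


Stationary distribution: pi_0 = p10/(p01+p10) = 0.5561, pi_1 = 0.4439. Entropy rate H' = pi_0*H(p01) + pi_1*H(p10) = 0.5561*0.8568 + 0.4439*0.9358 = 0.8919

0.8919 bits/symbol


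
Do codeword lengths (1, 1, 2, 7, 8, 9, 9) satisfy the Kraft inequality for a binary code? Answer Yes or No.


Kraft sum = sum(2^(-l_i)) = 1.2656, need <= 1. Result: violated (a binary prefix-free code with these lengths cannot exist)

No


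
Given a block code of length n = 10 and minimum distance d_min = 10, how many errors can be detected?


Detection capability = d_min - 1 = 10 - 1 = 9

9 errors


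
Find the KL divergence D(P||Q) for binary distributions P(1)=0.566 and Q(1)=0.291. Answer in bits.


KL = p*log2(p/q) + (1-p)*log2((1-p)/(1-q)) = 0.566*log2(0.566/0.291) + 0.434*log2(0.434/0.709) = 0.2359

0.2359 bits


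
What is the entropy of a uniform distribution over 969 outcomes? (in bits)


H = log2(n) = log2(969) = 9.9204

9.9204 bits


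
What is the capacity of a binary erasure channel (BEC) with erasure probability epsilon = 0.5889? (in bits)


C = 1 - epsilon = 1 - 0.5889 = 0.4111

0.4111 bits


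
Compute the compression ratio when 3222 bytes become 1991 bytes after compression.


Ratio = original / compressed = 3222 / 1991 = 1.6183

1.6183


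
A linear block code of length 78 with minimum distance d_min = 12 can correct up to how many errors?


Correction capability = floor((d-1)/2) = floor((12-1)/2) = 5

5 errors


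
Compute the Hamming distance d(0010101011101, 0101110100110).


Count differing positions: . ^ ^ ^ . ^ ^ ^ ^ ^ . ^ ^ = 10 differences

10


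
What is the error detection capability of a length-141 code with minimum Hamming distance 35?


Detection capability = d_min - 1 = 35 - 1 = 34

34 errors


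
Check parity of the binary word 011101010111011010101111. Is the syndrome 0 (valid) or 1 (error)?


Syndrome = XOR of all bits = 0 XOR 1 XOR 1 XOR 1 XOR 0 XOR 1 XOR 0 XOR 1 XOR 0 XOR 1 XOR 1 XOR 1 XOR 0 XOR 1 XOR 1 XOR 0 XOR 1 XOR 0 XOR 1 XOR 0 XOR 1 XOR 1 XOR 1 XOR 1 = 0

0


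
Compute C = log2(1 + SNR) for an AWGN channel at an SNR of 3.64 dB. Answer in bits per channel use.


SNR_linear = 10^(3.64/10) = 2.3121; C = log2(1 + SNR_linear) = log2(1 + 2.3121) = 1.7277

1.7277 bits/channel use


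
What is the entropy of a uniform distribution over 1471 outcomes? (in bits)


H = log2(n) = log2(1471) = 10.5226

10.5226 bits


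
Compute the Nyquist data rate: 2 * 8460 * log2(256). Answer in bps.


Rate = 2 * B * log2(M) = 2 * 8460 * 8.0 = 135360.0

135360.0 bps


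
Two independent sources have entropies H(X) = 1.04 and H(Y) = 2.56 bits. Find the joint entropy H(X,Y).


For independent variables, H(X,Y) = H(X) + H(Y) = 1.04 + 2.56 = 3.6

3.6 bits


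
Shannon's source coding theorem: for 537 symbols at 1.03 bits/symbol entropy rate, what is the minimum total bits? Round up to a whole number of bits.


Minimum bits >= n * H = 537 * 1.03 = 553.11, rounded up to a whole number of bits = 554

554 bits


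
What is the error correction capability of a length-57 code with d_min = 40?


Correction capability = floor((d-1)/2) = floor((40-1)/2) = 19

19 errors


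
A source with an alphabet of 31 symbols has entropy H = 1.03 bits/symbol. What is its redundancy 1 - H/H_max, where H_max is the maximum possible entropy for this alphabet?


H_max = log2(K) = log2(31) = 4.9542 bits/symbol. Redundancy = 1 - H/H_max = 1 - 1.03/4.9542 = 1 - 0.2079 = 0.7921

0.7921


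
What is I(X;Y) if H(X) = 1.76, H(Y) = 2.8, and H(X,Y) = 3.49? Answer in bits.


I(X;Y) = H(X) + H(Y) - H(X,Y) = 1.76 + 2.8 - 3.49 = 1.07

1.07 bits


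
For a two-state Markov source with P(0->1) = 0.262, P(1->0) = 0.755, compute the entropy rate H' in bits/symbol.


Stationary distribution: pi_0 = p10/(p01+p10) = 0.7424, pi_1 = 0.2576. Entropy rate H' = pi_0*H(p01) + pi_1*H(p10) = 0.7424*0.8297 + 0.2576*0.8033 = 0.8229

0.8229 bits/symbol


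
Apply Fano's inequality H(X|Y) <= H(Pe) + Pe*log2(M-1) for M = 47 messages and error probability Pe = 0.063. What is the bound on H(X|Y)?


H(Pe) = -Pe*log2(Pe) - (1-Pe)*log2(1-Pe) = -0.063*log2(0.063) - 0.937*log2(0.937) = 0.251276 + 0.087965 = 0.3392. Pe*log2(M-1) = 0.063*log2(46) = 0.347984. Bound = H(Pe) + Pe*log2(M-1) = 0.251276 + 0.087965 + 0.347984 = 0.6872

0.6872 bits


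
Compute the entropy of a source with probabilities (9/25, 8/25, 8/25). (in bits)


H = -sum(p_i * log2(p_i)). Terms: -(9/25)*log2(9/25) = 0.530615; -(8/25)*log2(8/25) = 0.526034; -(8/25)*log2(8/25) = 0.526034. H = 0.530615 + 0.526034 + 0.526034 = 1.5827

1.5827 bits


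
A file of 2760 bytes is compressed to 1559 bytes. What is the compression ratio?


Ratio = original / compressed = 2760 / 1559 = 1.7704

1.7704


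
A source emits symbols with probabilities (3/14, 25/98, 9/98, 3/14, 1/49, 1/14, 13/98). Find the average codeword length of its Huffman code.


Huffman construction (repeatedly merge the two least-probable nodes; each merge adds 1 bit to every symbol beneath it): 1/49 + 1/14 = 9/98; 9/98 + 9/98 = 9/49; 13/98 + 9/49 = 31/98; 3/14 + 3/14 = 3/7; 25/98 + 31/98 = 4/7; 3/7 + 4/7 = 1. Resulting codeword lengths (in the order the probabilities were given): (2, 2, 4, 2, 5, 5, 3). L_avg = sum(p_i * l_i) = 3/14*2 + 25/98*2 + 9/98*4 + 3/14*2 + 1/49*5 + 1/14*5 + 13/98*3 = 127/49 = 2.5918

2.5918 bits


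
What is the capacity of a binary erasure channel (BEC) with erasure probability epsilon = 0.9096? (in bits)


C = 1 - epsilon = 1 - 0.9096 = 0.0904

0.0904 bits


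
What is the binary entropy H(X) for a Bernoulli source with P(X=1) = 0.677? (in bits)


H = -p*log2(p) - (1-p)*log2(1-p). -0.677*log2(0.677) = 0.380997; -0.323*log2(0.323) = 0.526617. H = 0.380997 + 0.526617 = 0.9076

0.9076 bits


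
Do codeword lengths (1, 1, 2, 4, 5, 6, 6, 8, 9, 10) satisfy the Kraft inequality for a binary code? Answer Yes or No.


Kraft sum = sum(2^(-l_i)) = 1.3818, need <= 1. Result: violated (a binary prefix-free code with these lengths cannot exist)

No


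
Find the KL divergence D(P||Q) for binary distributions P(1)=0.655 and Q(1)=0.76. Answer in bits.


KL = p*log2(p/q) + (1-p)*log2((1-p)/(1-q)) = 0.655*log2(0.655/0.76) + 0.345*log2(0.345/0.24) = 0.0401

0.0401 bits


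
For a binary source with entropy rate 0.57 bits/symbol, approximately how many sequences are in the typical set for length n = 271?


log2|A_typical| = nH = 271 * 0.57 = 154.47, so |A_typical| ~ 2^154.47 = 3.163e+46

3.163e+46


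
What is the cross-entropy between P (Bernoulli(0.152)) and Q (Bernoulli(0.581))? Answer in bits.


H(P,Q) = -p*log2(q) - (1-p)*log2(1-q). -0.152*log2(0.581) = 0.119075; -0.848*log2(0.419) = 1.064221. H(P,Q) = 0.119075 + 1.064221 = 1.1833

1.1833 bits


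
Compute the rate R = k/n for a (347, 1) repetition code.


Rate = k/n = 1/347

1/347


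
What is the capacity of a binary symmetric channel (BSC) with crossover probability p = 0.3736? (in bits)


H(p) = -p*log2(p) - (1-p)*log2(1-p) = -0.3736*log2(0.3736) - 0.6264*log2(0.6264) = 0.530674 + 0.422722 = 0.9534. C = 1 - H(p) = 1 - 0.9534 = 0.0466

0.0466 bits


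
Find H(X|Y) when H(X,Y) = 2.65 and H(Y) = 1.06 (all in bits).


H(X|Y) = H(X,Y) - H(Y) = 2.65 - 1.06 = 1.59

1.59 bits


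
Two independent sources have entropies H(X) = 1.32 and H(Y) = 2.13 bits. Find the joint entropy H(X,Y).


For independent variables, H(X,Y) = H(X) + H(Y) = 1.32 + 2.13 = 3.45

3.45 bits


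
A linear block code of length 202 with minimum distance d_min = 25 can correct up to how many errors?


Correction capability = floor((d-1)/2) = floor((25-1)/2) = 12

12 errors


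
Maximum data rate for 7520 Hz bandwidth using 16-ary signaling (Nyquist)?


Rate = 2 * B * log2(M) = 2 * 7520 * 4.0 = 60160.0

60160.0 bps


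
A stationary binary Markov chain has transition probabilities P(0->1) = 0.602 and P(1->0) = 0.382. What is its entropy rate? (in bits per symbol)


Stationary distribution: pi_0 = p10/(p01+p10) = 0.3882, pi_1 = 0.6118. Entropy rate H' = pi_0*H(p01) + pi_1*H(p10) = 0.3882*0.9698 + 0.6118*0.9594 = 0.9635

0.9635 bits/symbol


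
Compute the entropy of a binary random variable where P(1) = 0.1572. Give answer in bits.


H = -p*log2(p) - (1-p)*log2(1-p). -0.1572*log2(0.1572) = 0.419618; -0.8428*log2(0.8428) = 0.207951. H = 0.419618 + 0.207951 = 0.6276

0.6276 bits


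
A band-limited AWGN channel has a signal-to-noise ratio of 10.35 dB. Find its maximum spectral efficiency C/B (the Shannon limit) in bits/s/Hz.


SNR_linear = 10^(10.35/10) = 10.8393; C/B = log2(1 + SNR_linear) = log2(1 + 10.8393) = 3.5655

3.5655 bits/s/Hz


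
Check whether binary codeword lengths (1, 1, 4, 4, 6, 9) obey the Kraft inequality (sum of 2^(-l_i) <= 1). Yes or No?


Kraft sum = sum(2^(-l_i)) = 1.1426, need <= 1. Result: violated (a binary prefix-free code with these lengths cannot exist)

No


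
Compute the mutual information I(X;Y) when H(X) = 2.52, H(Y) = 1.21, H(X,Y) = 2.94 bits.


I(X;Y) = H(X) + H(Y) - H(X,Y) = 2.52 + 1.21 - 2.94 = 0.79

0.79 bits


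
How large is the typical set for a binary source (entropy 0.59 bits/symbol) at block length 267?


log2|A_typical| = nH = 267 * 0.59 = 157.53, so |A_typical| ~ 2^157.53 = 2.638e+47

2.638e+47


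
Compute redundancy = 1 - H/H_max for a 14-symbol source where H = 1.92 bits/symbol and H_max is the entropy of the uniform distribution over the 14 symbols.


H_max = log2(K) = log2(14) = 3.8074 bits/symbol. Redundancy = 1 - H/H_max = 1 - 1.92/3.8074 = 1 - 0.5043 = 0.4957

0.4957
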